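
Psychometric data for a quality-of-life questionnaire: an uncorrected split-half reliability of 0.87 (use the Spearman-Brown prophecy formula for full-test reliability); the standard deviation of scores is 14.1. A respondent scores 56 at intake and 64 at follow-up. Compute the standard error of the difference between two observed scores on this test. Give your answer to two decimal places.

Spearman-Brown: r = 2(0.87) / (1 + 0.87) = 1.740 / 1.870 ≈ 0.930
SEM = 14.100 · √(1 − 0.930) = 14.100 · √0.070 ≈ 14.100 · 0.264 ≈ 3.718
Standard error of the difference = 3.718·√2 ≈ 5.258

5.26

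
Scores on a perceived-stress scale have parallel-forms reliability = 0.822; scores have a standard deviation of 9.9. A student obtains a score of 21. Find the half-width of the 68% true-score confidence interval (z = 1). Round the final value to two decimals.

SEM = 9.900 * √(1 − 0.822) = 9.900 * √0.178 ≃ 9.900 * 0.422 ≃ 4.177
1 * SEM ≃ 4.177

4.18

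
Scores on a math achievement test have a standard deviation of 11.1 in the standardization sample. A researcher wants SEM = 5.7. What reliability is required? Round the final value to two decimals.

0.74

r = 1 − (5.700/11.1)² ≈ 1 − 0.264 ≈ 0.736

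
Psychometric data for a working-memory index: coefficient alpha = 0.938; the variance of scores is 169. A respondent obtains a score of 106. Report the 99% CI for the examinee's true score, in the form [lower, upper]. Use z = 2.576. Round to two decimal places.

SD = √169 = 13.00000
The standard error of measurement is 13.00000×√(1 − 0.93800) ≃ 13.00000×0.24900 ≃ 3.23697.
2.576 × SEM ≃ 8.33844
Interval: (97.66156, 114.33844)

[97.66, 114.34]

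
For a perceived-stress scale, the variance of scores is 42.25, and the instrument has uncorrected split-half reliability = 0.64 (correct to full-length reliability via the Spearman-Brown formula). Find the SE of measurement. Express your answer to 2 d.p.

SD = √42.25 ≈ 6.500
Spearman-Brown: r = 2(0.64) / (1 + 0.64) = 1.280 / 1.640 ≈ 0.780
The standard error of measurement is 6.500×√(1 − 0.780) ≈ 6.500×0.469 ≈ 3.045.

3.05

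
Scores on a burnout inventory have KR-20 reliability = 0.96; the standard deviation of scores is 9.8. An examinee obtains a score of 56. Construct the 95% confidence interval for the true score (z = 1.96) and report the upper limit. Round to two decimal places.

59.84

SEM = 9.8000 × √(1 − 0.9600) = 9.8000 × √0.0400 ≃ 9.8000 × 0.2000 ≃ 1.9600
Margin = 1.96 × 1.9600 ≃ 3.8416
Upper limit = 56 + 3.8416 ≃ 59.8416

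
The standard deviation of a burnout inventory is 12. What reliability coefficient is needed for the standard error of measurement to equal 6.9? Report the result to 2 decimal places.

r = 1 − (SEM / SD)² = 1 − (6.90000 / 12)² ≈ 1 − 0.33063 ≈ 0.66937

0.67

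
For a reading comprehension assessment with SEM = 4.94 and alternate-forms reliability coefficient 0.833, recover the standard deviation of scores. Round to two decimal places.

σ = SEM·(1 − r)^(−1/2) ≈ 4.94×2.4470 ≈ 12.0884

12.09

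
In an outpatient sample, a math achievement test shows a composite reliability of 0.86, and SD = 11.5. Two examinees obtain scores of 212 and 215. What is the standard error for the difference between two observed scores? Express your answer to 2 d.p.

6.09

SEM = 11.500·√(1 − 0.860) ≈ 4.303
SE_diff = SEM · √2 ≈ 4.303 · 1.414 ≈ 6.085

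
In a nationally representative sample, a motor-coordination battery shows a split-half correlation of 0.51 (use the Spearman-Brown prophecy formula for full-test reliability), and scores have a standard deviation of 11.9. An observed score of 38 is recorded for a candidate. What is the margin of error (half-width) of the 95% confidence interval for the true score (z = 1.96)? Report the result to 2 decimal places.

13.29

Full-length reliability (Spearman-Brown) = 2(0.51)/(1+0.51) ≈ 0.675
SEM = 11.900×√(1 − 0.675) ≈ 6.779
Margin = 1.96 × 6.779 ≈ 13.287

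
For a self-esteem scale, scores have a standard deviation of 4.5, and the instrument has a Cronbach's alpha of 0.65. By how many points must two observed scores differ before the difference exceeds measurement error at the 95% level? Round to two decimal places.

7.38

SEM = 4.5000 × √(1 − 0.6500) = 4.5000 × √0.3500 ≈ 4.5000 × 0.5916 ≈ 2.6622
Standard error of the difference = 2.6622·√2 ≈ 3.7650
Minimum reliable difference = 1.96 × SE_diff ≈ 1.96 × 3.7650 ≈ 7.3793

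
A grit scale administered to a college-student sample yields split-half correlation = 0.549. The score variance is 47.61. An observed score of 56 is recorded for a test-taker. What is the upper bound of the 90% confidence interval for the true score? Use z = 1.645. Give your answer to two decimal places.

σ = 47.61^(1/2) = 6.90000
Spearman-Brown: r = 2(0.549) / (1 + 0.549) = 1.09800 / 1.54900 ≈ 0.70884
SEM = 6.90000*√(1 − 0.70884) ≈ 3.72316
1.645 * SEM ≈ 6.12460
Upper limit = 56 + 6.12460 ≈ 62.12460

62.12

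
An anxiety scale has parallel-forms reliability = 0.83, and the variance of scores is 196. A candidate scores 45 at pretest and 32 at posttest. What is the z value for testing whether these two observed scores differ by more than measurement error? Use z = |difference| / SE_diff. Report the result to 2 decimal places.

SD = √196 = 14.0000
The standard error of measurement is 14.0000×√(1 − 0.8300) ≃ 14.0000×0.4123 ≃ 5.7723.
SE_diff = √2 × SEM ≃ 8.1633
z = 13 / 8.1633 ≃ 1.5925

1.59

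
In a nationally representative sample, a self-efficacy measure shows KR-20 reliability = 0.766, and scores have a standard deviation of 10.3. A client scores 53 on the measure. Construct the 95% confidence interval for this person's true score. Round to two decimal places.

SEM = 10.300 · √(1 − 0.766) = 10.300 · √0.234 ≈ 10.300 · 0.484 ≈ 4.982
1.96 · SEM ≈ 9.766
CI = 53 ± 9.766 → [43.234, 62.766]

[43.23, 62.77]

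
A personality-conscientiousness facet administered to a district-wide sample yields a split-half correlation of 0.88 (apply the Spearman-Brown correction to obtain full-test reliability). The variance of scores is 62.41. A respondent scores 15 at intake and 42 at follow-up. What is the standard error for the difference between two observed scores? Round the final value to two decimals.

2.82

SD = √62.41 ≃ 7.900
r_full = 2·0.88 / (1 + 0.88) ≃ 0.936
SEM = 7.900 * √(1 − 0.936) = 7.900 * √0.064 ≃ 7.900 * 0.253 ≃ 1.996
SE_diff = √2 * SEM ≃ 2.823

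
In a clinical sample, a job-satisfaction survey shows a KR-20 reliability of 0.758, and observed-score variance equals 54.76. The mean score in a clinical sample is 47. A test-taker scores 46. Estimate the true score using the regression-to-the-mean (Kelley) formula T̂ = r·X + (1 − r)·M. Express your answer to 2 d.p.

Estimated true score = 0.75800×46 + (1 − 0.75800)×47 ≃ 46.24200

46.24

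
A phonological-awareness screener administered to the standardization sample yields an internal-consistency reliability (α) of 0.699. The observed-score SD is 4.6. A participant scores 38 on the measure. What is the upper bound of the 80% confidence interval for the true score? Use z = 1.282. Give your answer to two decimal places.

SEM = 4.600*√(1 − 0.699) ≈ 2.524
1.282 * SEM ≈ 3.235
Upper bound: 38 + 3.235 = 41.235

41.24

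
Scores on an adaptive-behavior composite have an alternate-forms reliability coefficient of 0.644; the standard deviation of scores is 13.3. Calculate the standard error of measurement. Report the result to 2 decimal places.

SEM = 13.300·√(1 − 0.644) ≈ 7.936

7.94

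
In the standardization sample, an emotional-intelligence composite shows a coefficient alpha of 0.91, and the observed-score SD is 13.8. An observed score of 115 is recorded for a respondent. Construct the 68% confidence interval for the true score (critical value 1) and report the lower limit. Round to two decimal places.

110.86

SEM = 13.800 × √(1 − 0.910) = 13.800 × √0.090 ≈ 13.800 × 0.300 ≈ 4.140
Margin = 1 × 4.140 ≈ 4.140
Lower bound: 115 − 4.140 = 110.860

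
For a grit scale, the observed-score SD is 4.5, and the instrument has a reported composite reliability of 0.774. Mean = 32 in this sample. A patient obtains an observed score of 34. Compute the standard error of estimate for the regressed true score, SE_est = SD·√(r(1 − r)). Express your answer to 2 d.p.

SE_est = SD × √(r(1 − r)) = 4.50000 × √0.17492 ≈ 4.50000 × 0.41824 ≈ 1.88208

1.88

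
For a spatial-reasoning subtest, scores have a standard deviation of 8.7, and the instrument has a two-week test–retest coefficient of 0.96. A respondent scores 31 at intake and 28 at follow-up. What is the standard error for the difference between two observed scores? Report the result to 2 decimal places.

2.46

SEM = 8.700 × √(1 − 0.960) = 8.700 × √0.040 ≈ 8.700 × 0.200 ≈ 1.740
Standard error of the difference = 1.740·√2 ≈ 2.461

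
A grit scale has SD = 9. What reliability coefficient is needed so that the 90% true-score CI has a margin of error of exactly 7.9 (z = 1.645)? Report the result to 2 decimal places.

SEM needed = half-width / z = 7.9/1.645 ≈ 4.802
r = 1 − (SEM / SD)² = 1 − (4.802 / 9)² ≈ 1 − 0.285 ≈ 0.715

0.72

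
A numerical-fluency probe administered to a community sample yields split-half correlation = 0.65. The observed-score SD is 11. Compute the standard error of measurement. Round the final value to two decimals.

Spearman-Brown: r = 2(0.65) / (1 + 0.65) = 1.3000 / 1.6500 ≈ 0.7879
SEM = 11.0000*√(1 − 0.7879) ≈ 5.0662

5.07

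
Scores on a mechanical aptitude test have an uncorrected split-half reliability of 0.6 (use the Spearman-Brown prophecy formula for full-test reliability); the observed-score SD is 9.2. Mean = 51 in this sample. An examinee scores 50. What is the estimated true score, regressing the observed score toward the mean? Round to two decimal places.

50.25

Spearman-Brown: r = 2(0.6) / (1 + 0.6) = 1.200 / 1.600 ≈ 0.750
T̂ = r·X + (1 − r)·M = 0.750×50 + 0.250×51 = 37.500 + 12.750 ≈ 50.250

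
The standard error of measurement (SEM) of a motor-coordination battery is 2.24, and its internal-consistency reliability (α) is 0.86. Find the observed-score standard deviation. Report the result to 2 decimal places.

5.99

σ = SEM·(1 − r)^(−1/2) ≈ 2.24*2.6726 ≈ 5.9867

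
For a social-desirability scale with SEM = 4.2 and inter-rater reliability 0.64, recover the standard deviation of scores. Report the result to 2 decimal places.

SD = 4.2 / √(1 − 0.64) ≃ 7.0000

7.00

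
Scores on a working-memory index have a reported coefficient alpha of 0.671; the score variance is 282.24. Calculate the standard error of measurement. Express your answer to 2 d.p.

9.64

SD = √282.24 ≈ 16.8000
The standard error of measurement is 16.8000*√(1 − 0.6710) ≈ 16.8000*0.5736 ≈ 9.6362.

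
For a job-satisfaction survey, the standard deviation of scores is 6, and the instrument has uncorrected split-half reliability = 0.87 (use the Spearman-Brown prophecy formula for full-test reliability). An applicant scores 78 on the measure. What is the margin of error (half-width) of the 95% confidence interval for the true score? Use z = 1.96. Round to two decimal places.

Spearman-Brown: r = 2(0.87) / (1 + 0.87) = 1.7400 / 1.8700 ≈ 0.9305
SEM = 6.0000 × √(1 − 0.9305) = 6.0000 × √0.0695 ≈ 6.0000 × 0.2637 ≈ 1.5820
Half-width = 1.96×1.5820 ≈ 3.1007

3.10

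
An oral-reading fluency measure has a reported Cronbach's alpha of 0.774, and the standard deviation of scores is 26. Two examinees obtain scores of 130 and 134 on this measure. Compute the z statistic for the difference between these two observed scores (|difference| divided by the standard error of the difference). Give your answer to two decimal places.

0.23

SEM = 26.00000 · √(1 − 0.77400) = 26.00000 · √0.22600 ≃ 26.00000 · 0.47539 ≃ 12.36026
Standard error of the difference = 12.36026·√2 ≃ 17.48005
z = 4 / 17.48005 ≃ 0.22883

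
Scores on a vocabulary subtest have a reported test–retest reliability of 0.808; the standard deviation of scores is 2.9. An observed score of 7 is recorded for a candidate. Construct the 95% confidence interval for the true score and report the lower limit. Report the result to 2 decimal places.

The standard error of measurement is 2.900·√(1 − 0.808) ≈ 2.900·0.438 ≈ 1.271.
Half-width = 1.96·1.271 ≈ 2.491
Lower bound: 7 − 2.491 = 4.509

4.51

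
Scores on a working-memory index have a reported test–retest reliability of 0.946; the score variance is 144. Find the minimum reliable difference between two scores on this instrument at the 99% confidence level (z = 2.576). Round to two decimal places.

σ = 144^(1/2) = 12.0000
The standard error of measurement is 12.0000·√(1 − 0.9460) ≈ 12.0000·0.2324 ≈ 2.7885.
SE_diff = SEM · √2 ≈ 2.7885 · 1.4142 ≈ 3.9436
Minimum reliable difference = 2.576 · SE_diff ≈ 2.576 · 3.9436 ≈ 10.1587

10.16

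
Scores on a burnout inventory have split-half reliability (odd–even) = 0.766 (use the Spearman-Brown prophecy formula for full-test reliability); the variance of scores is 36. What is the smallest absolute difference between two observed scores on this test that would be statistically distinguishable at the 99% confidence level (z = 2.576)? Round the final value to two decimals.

SD = √36 = 6.00000
Spearman-Brown: r = 2(0.766) / (1 + 0.766) = 1.53200 / 1.76600 ≃ 0.86750
SEM = 6.00000·√(1 − 0.86750) ≃ 2.18406
SE_diff = SEM · √2 ≃ 2.18406 · 1.41421 ≃ 3.08872
Smallest detectable difference = 2.576·3.08872 ≃ 7.95655

7.96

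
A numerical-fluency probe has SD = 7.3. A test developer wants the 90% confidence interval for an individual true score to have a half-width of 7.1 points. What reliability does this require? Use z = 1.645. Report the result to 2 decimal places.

0.65

SEM needed = half-width / z = 7.1/1.645 ≈ 4.3161
Required reliability = 1 − (SEM/SD)² = 1 − 0.3496 ≈ 0.6504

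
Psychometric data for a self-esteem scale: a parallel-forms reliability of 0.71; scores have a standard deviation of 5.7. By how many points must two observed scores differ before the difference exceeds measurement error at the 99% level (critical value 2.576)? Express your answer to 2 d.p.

SEM = 5.700×√(1 − 0.710) ≈ 3.070
SE_diff = √2 × SEM ≈ 4.341
Minimum reliable difference = 2.576 × SE_diff ≈ 2.576 × 4.341 ≈ 11.182

11.18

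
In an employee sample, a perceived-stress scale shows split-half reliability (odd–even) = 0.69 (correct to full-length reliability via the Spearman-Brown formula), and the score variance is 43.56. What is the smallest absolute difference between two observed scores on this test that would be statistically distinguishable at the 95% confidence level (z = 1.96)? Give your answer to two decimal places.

σ = 43.56^(1/2) = 6.600
Spearman-Brown: r = 2(0.69) / (1 + 0.69) = 1.380 / 1.690 ≈ 0.817
SEM = 6.600 · √(1 − 0.817) = 6.600 · √0.183 ≈ 6.600 · 0.428 ≈ 2.827
Standard error of the difference = 2.827·√2 ≈ 3.998
Minimum reliable difference = 1.96 · SE_diff ≈ 1.96 · 3.998 ≈ 7.835

7.84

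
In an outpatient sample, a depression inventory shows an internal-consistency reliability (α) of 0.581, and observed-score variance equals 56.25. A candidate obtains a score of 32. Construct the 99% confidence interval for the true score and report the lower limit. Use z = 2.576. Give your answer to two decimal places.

SD = √56.25 = 7.5000
The standard error of measurement is 7.5000·√(1 − 0.5810) ≃ 7.5000·0.6473 ≃ 4.8548.
Margin = 2.576 · 4.8548 ≃ 12.5059
Lower bound: 32 − 12.5059 = 19.4941

19.49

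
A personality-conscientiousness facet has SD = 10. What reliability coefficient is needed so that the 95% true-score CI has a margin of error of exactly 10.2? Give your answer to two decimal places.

0.73

Required SEM = 10.2 / 1.96 ≈ 5.204
Required reliability = 1 − (SEM/SD)² = 1 − 0.271 ≈ 0.729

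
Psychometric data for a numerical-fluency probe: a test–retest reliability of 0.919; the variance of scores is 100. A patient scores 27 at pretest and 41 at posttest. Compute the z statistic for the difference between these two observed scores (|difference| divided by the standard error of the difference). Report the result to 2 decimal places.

3.48

σ = 100^(1/2) = 10.000
SEM = 10.000×√(1 − 0.919) ≈ 2.846
Standard error of the difference = 2.846·√2 ≈ 4.025
z = 14 / 4.025 ≈ 3.478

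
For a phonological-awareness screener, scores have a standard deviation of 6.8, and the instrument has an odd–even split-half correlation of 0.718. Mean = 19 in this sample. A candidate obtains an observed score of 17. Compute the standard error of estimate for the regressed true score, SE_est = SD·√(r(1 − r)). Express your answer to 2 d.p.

r_full = 2·0.718 / (1 + 0.718) ≃ 0.8359
SE_est = 6.8000·√[r(1 − r)] ≃ 2.5188

2.52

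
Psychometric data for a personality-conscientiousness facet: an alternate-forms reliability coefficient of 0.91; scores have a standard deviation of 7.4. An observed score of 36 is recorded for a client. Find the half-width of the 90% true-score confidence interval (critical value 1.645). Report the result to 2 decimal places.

3.65

SEM = 7.4000 × √(1 − 0.9100) = 7.4000 × √0.0900 ≈ 7.4000 × 0.3000 ≈ 2.2200
Half-width = 1.645×2.2200 ≈ 3.6519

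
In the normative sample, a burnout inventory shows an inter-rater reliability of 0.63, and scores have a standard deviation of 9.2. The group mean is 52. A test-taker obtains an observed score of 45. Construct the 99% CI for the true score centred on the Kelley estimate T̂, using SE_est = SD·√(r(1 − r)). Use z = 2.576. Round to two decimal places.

[36.15, 59.03]

Estimated true score = 0.630*45 + (1 − 0.630)*52 ≈ 47.590
SE_est = SD * √(r(1 − r)) = 9.200 * √0.233 ≈ 9.200 * 0.483 ≈ 4.442
99% CI: 47.590 ± 11.442 ≈ (36.148, 59.032)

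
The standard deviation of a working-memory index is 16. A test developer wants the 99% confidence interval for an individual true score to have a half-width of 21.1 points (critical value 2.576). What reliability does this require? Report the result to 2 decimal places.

0.74

SEM needed = half-width / z = 21.1/2.576 ≈ 8.1910
r = 1 − (8.1910/16)² ≈ 1 − 0.2621 ≈ 0.7379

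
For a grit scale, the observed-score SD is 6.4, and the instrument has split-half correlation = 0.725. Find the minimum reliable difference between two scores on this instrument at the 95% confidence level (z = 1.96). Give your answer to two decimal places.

7.08

Full-length reliability (Spearman-Brown) = 2(0.725)/(1+0.725) ≈ 0.841
The standard error of measurement is 6.400*√(1 − 0.841) ≈ 6.400*0.399 ≈ 2.555.
SE_diff = SEM * √2 ≈ 2.555 * 1.414 ≈ 3.614
Minimum reliable difference = 1.96 * SE_diff ≈ 1.96 * 3.614 ≈ 7.083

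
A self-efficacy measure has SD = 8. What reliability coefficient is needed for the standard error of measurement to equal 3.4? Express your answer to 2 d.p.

r = 1 − (SEM / SD)² = 1 − (3.400 / 8)² ≃ 1 − 0.181 ≃ 0.819

0.82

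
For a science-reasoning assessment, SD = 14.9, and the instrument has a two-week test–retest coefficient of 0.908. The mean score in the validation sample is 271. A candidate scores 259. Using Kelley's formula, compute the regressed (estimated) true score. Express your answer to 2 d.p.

260.10

T̂ = r·X + (1 − r)·M = 0.908*259 + 0.092*271 = 235.172 + 24.932 ≃ 260.104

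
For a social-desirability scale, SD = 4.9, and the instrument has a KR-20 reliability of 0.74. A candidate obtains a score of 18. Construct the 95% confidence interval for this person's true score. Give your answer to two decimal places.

[13.10, 22.90]

SEM = 4.9000 · √(1 − 0.7400) = 4.9000 · √0.2600 ≈ 4.9000 · 0.5099 ≈ 2.4985
Half-width = 1.96·2.4985 ≈ 4.8971
CI = 18 ± 4.8971 → [13.1029, 22.8971]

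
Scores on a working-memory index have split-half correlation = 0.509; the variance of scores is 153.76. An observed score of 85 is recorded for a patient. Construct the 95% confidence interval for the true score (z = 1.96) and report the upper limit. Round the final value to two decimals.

SD = √153.76 = 12.400
Spearman-Brown: r = 2(0.509) / (1 + 0.509) = 1.018 / 1.509 ≈ 0.675
SEM = 12.400 · √(1 − 0.675) = 12.400 · √0.325 ≈ 12.400 · 0.570 ≈ 7.073
1.96 · SEM ≈ 13.864
Upper limit = 85 + 13.864 ≈ 98.864

98.86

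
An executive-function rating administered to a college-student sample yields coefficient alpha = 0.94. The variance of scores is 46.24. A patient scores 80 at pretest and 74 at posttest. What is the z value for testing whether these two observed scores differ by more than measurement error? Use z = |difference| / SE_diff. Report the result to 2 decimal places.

2.55

SD = √46.24 ≈ 6.800
SEM = 6.800 · √(1 − 0.940) = 6.800 · √0.060 ≈ 6.800 · 0.245 ≈ 1.666
SE_diff = SEM · √2 ≈ 1.666 · 1.414 ≈ 2.356
z = 6 / 2.356 ≈ 2.547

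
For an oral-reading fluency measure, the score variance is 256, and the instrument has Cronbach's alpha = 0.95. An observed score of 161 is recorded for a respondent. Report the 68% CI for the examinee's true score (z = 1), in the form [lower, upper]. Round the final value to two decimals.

SD = √256 ≈ 16.000
SEM = 16.000*√(1 − 0.950) ≈ 3.578
Margin = 1 * 3.578 ≈ 3.578
68% CI: 161 ± 3.578 = [157.422, 164.578]

[157.42, 164.58]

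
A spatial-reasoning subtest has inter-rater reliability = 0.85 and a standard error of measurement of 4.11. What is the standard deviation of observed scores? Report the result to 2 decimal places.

10.61

SD = 4.11 / √(1 − 0.85) ≈ 10.6120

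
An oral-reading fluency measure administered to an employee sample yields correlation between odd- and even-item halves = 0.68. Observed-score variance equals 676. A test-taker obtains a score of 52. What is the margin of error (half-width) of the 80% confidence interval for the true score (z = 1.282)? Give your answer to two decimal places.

14.55

SD = √676 ≈ 26.00000
r_full = 2·0.68 / (1 + 0.68) ≈ 0.80952
The standard error of measurement is 26.00000*√(1 − 0.80952) ≈ 26.00000*0.43644 ≈ 11.34733.
Half-width = 1.282*11.34733 ≈ 14.54728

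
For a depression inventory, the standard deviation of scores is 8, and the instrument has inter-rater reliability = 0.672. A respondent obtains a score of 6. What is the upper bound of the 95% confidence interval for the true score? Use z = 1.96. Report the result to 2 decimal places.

SEM = 8.00000 * √(1 − 0.67200) = 8.00000 * √0.32800 ≈ 8.00000 * 0.57271 ≈ 4.58170
Margin = 1.96 * 4.58170 ≈ 8.98014
Upper bound: 6 + 8.98014 = 14.98014

14.98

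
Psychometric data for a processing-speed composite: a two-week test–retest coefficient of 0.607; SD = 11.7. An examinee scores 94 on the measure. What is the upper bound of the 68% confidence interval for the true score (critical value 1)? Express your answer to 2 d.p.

101.33

SEM = 11.70000×√(1 − 0.60700) ≈ 7.33470
Margin = 1 × 7.33470 ≈ 7.33470
Upper bound: 94 + 7.33470 = 101.33470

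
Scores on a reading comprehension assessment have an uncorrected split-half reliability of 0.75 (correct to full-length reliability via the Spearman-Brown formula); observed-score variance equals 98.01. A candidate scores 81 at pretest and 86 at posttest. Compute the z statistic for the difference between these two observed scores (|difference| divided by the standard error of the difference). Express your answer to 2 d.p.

0.94

SD = √98.01 = 9.9000
Spearman-Brown: r = 2(0.75) / (1 + 0.75) = 1.5000 / 1.7500 ≈ 0.8571
SEM = 9.9000·√(1 − 0.8571) ≈ 3.7418
SE_diff = √2 · SEM ≈ 5.2918
z = |81 − 86| / 5.2918 = 5 / 5.2918 ≈ 0.9449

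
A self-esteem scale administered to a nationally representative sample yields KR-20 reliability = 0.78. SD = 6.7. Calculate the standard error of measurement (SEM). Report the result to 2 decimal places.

SEM = 6.700·√(1 − 0.780) ≈ 3.143

3.14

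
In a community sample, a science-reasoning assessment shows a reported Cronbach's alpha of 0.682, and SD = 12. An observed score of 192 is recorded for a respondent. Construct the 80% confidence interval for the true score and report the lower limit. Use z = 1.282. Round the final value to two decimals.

SEM = 12.0000×√(1 − 0.6820) ≃ 6.7670
Half-width = 1.282×6.7670 ≃ 8.6753
Lower limit = 192 − 8.6753 ≃ 183.3247

183.32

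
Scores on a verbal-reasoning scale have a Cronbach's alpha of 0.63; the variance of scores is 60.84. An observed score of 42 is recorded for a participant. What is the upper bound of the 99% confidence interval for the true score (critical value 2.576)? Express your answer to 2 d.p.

SD = √60.84 ≃ 7.80000
SEM = 7.80000 × √(1 − 0.63000) = 7.80000 × √0.37000 ≃ 7.80000 × 0.60828 ≃ 4.74455
Half-width = 2.576×4.74455 ≃ 12.22197
Upper bound: 42 + 12.22197 = 54.22197

54.22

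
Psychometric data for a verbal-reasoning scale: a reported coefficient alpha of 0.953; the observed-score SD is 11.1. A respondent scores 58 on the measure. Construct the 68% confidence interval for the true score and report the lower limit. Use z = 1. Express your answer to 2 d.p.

55.59

SEM = 11.100*√(1 − 0.953) ≃ 2.406
Half-width = 1*2.406 ≃ 2.406
Lower bound: 58 − 2.406 = 55.594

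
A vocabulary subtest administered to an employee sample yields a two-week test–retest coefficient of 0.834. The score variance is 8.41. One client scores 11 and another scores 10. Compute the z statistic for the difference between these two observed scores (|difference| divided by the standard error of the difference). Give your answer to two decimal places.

σ = 8.41^(1/2) = 2.900
SEM = 2.900*√(1 − 0.834) ≈ 1.182
SE_diff = √2 * SEM ≈ 1.671
z = 1 / 1.671 ≈ 0.598

0.60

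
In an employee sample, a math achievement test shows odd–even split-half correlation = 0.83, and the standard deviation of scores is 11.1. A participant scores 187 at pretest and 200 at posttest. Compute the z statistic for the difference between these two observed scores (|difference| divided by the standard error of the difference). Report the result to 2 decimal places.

2.72

Spearman-Brown: r = 2(0.83) / (1 + 0.83) = 1.6600 / 1.8300 ≈ 0.9071
The standard error of measurement is 11.1000×√(1 − 0.9071) ≈ 11.1000×0.3048 ≈ 3.3832.
SE_diff = √2 × SEM ≈ 4.7845
z = |187 − 200| / 4.7845 = 13 / 4.7845 ≈ 2.7171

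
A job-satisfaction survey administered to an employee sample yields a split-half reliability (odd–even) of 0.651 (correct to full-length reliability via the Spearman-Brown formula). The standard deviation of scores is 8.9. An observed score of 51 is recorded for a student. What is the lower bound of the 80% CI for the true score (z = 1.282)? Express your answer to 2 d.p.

Full-length reliability (Spearman-Brown) = 2(0.651)/(1+0.651) ≈ 0.7886
SEM = 8.9000 · √(1 − 0.7886) = 8.9000 · √0.2114 ≈ 8.9000 · 0.4598 ≈ 4.0919
Margin = 1.282 · 4.0919 ≈ 5.2459
Lower limit = 51 − 5.2459 ≈ 45.7541

45.75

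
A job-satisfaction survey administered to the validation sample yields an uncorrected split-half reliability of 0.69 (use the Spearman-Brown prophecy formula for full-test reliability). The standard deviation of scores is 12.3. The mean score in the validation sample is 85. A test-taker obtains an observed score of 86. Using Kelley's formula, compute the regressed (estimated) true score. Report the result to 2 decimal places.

85.82

Full-length reliability (Spearman-Brown) = 2(0.69)/(1+0.69) ≈ 0.817
T̂ = 0.817(86) + 0.183(85) ≈ 85.817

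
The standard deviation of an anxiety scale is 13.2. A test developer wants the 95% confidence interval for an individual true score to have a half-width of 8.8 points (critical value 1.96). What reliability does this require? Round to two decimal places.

0.88

Required SEM = 8.8 / 1.96 ≈ 4.490
r = 1 − (SEM / SD)² = 1 − (4.490 / 13.2)² ≈ 1 − 0.116 ≈ 0.884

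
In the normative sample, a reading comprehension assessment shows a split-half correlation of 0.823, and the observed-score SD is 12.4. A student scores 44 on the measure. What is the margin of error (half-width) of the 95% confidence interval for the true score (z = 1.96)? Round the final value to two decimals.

7.57

Full-length reliability (Spearman-Brown) = 2(0.823)/(1+0.823) ≈ 0.9029
SEM = 12.4000*√(1 − 0.9029) ≈ 3.8638
Half-width = 1.96*3.8638 ≈ 7.5731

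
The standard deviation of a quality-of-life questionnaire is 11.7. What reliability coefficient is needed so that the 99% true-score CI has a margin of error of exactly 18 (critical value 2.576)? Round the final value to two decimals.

SEM needed = half-width / z = 18/2.576 ≈ 6.988
r = 1 − (SEM / SD)² = 1 − (6.988 / 11.7)² ≈ 1 − 0.357 ≈ 0.643

0.64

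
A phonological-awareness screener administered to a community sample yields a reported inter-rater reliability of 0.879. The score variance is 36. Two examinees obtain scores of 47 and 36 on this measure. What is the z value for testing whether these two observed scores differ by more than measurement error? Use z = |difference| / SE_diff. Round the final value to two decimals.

3.73

σ = 36^(1/2) = 6.000
SEM = 6.000 * √(1 − 0.879) = 6.000 * √0.121 ≈ 6.000 * 0.348 ≈ 2.087
SE_diff = SEM * √2 ≈ 2.087 * 1.414 ≈ 2.952
z = |47 − 36| / 2.952 = 11 / 2.952 ≈ 3.727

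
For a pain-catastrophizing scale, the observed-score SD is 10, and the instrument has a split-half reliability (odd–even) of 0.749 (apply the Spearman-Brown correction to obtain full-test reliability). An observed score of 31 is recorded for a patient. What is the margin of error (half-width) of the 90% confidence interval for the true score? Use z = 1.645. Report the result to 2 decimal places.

Full-length reliability (Spearman-Brown) = 2(0.749)/(1+0.749) ≈ 0.8565
SEM = 10.0000 · √(1 − 0.8565) = 10.0000 · √0.1435 ≈ 10.0000 · 0.3788 ≈ 3.7883
Half-width = 1.645·3.7883 ≈ 6.2317

6.23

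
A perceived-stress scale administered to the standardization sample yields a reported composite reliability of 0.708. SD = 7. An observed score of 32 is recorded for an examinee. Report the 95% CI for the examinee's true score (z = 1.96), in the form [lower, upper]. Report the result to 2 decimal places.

SEM = 7.000 * √(1 − 0.708) = 7.000 * √0.292 ≈ 7.000 * 0.540 ≈ 3.783
1.96 * SEM ≈ 7.414
Interval: (24.586, 39.414)

[24.59, 39.41]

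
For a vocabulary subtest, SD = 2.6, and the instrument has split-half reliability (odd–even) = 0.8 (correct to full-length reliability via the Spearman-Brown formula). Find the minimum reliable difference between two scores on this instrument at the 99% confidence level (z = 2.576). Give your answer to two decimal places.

3.16

r_full = 2·0.8 / (1 + 0.8) ≈ 0.8889
The standard error of measurement is 2.6000·√(1 − 0.8889) ≈ 2.6000·0.3333 ≈ 0.8667.
SE_diff = √2 · SEM ≈ 1.2257
Minimum reliable difference = 2.576 · SE_diff ≈ 2.576 · 1.2257 ≈ 3.1573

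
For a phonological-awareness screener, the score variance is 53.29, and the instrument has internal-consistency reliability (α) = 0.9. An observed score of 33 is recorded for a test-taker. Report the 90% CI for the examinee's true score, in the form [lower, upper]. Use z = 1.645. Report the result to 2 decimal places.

SD = √53.29 = 7.300
SEM = 7.300 × √(1 − 0.900) = 7.300 × √0.100 ≃ 7.300 × 0.316 ≃ 2.308
Margin = 1.645 × 2.308 ≃ 3.797
Interval: (29.203, 36.797)

[29.20, 36.80]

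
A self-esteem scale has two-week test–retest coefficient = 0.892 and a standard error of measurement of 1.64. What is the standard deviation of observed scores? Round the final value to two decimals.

σ = SEM·(1 − r)^(−1/2) ≈ 1.64×3.0429 ≈ 4.9904

4.99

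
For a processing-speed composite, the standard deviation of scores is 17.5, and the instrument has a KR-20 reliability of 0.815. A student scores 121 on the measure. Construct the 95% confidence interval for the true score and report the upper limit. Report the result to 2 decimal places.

SEM = 17.500 * √(1 − 0.815) = 17.500 * √0.185 ≈ 17.500 * 0.430 ≈ 7.527
Margin = 1.96 * 7.527 ≈ 14.753
Upper bound: 121 + 14.753 = 135.753

135.75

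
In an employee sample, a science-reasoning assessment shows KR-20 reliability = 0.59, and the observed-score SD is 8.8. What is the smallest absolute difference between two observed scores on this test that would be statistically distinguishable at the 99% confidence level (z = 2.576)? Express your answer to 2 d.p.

SEM = 8.8000 * √(1 − 0.5900) = 8.8000 * √0.4100 ≈ 8.8000 * 0.6403 ≈ 5.6347
SE_diff = SEM * √2 ≈ 5.6347 * 1.4142 ≈ 7.9687
Minimum reliable difference = 2.576 * SE_diff ≈ 2.576 * 7.9687 ≈ 20.5275

20.53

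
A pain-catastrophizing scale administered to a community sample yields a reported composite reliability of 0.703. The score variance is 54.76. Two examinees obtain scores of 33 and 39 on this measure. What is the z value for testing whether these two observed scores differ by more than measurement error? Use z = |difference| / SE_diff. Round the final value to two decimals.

SD = √54.76 ≈ 7.4000
SEM = 7.4000 × √(1 − 0.7030) = 7.4000 × √0.2970 ≈ 7.4000 × 0.5450 ≈ 4.0328
Standard error of the difference = 4.0328·√2 ≈ 5.7033
z = 6 / 5.7033 ≈ 1.0520

1.05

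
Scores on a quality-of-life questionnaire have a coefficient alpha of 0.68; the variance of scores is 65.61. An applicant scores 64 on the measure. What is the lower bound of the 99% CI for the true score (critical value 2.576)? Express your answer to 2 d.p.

52.20

SD = √65.61 = 8.1000
SEM = 8.1000×√(1 − 0.6800) ≈ 4.5821
2.576 × SEM ≈ 11.8034
Lower bound: 64 − 11.8034 = 52.1966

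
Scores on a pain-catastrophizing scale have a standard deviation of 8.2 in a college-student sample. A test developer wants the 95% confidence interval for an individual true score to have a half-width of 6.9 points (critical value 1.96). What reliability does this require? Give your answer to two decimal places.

Required SEM = 6.9 / 1.96 ≈ 3.5204
r = 1 − (3.5204/8.2)² ≈ 1 − 0.1843 ≈ 0.8157

0.82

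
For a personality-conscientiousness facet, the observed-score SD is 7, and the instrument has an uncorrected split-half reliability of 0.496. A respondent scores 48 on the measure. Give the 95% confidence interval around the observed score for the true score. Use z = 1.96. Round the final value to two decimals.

Spearman-Brown: r = 2(0.496) / (1 + 0.496) = 0.99200 / 1.49600 ≈ 0.66310
SEM = 7.00000*√(1 − 0.66310) ≈ 4.06301
Margin = 1.96 * 4.06301 ≈ 7.96349
Interval: (40.03651, 55.96349)

[40.04, 55.96]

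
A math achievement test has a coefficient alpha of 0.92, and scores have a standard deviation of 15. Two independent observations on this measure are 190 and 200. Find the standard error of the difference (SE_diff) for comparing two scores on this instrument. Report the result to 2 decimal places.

SEM = 15.000*√(1 − 0.920) ≃ 4.243
Standard error of the difference = 4.243·√2 ≃ 6.000

6.00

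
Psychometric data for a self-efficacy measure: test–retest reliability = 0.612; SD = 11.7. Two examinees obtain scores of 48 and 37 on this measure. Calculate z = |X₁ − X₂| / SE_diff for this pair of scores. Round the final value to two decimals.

1.07

SEM = 11.700 · √(1 − 0.612) = 11.700 · √0.388 ≃ 11.700 · 0.623 ≃ 7.288
SE_diff = √2 · SEM ≃ 10.307
z = |48 − 37| / 10.307 = 11 / 10.307 ≃ 1.067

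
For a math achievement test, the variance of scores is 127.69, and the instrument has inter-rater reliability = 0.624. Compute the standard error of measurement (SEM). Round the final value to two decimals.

6.93

SD = √127.69 ≈ 11.300
SEM = 11.300 * √(1 − 0.624) = 11.300 * √0.376 ≈ 11.300 * 0.613 ≈ 6.929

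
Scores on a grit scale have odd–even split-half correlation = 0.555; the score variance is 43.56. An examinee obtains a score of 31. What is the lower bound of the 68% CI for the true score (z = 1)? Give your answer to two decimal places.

27.47

SD = √43.56 ≈ 6.60000
Full-length reliability (Spearman-Brown) = 2(0.555)/(1+0.555) ≈ 0.71383
SEM = 6.60000 · √(1 − 0.71383) = 6.60000 · √0.28617 ≈ 6.60000 · 0.53495 ≈ 3.53068
Margin = 1 · 3.53068 ≈ 3.53068
Lower limit = 31 − 3.53068 ≈ 27.46932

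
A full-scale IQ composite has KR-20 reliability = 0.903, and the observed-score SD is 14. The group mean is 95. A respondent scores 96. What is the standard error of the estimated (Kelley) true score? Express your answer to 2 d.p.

SE_est = SD · √(r(1 − r)) = 14.000 · √0.088 ≃ 14.000 · 0.296 ≃ 4.143

4.14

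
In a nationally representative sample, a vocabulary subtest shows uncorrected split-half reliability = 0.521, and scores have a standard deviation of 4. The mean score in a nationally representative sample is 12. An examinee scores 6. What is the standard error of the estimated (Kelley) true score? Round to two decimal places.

1.86

r_full = 2·0.521 / (1 + 0.521) ≃ 0.685
SE_est = SD × √(r(1 − r)) = 4.000 × √0.216 ≃ 4.000 × 0.464 ≃ 1.858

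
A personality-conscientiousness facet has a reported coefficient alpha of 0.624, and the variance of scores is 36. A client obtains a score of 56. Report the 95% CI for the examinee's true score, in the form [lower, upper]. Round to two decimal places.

σ = 36^(1/2) = 6.000
SEM = 6.000×√(1 − 0.624) ≃ 3.679
Margin = 1.96 × 3.679 ≃ 7.211
95% CI: 56 ± 7.211 = [48.789, 63.211]

[48.79, 63.21]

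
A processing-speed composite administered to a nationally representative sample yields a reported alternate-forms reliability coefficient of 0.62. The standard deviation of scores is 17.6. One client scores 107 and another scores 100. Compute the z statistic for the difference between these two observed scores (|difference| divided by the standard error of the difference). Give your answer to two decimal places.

0.46

The standard error of measurement is 17.600·√(1 − 0.620) ≈ 17.600·0.616 ≈ 10.849.
SE_diff = SEM · √2 ≈ 10.849 · 1.414 ≈ 15.343
z = |107 − 100| / 15.343 = 7 / 15.343 ≈ 0.456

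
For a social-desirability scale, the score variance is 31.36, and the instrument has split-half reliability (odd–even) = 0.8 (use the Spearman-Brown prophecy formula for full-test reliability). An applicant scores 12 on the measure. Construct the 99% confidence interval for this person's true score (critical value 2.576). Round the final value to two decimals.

SD = √31.36 = 5.6000
Full-length reliability (Spearman-Brown) = 2(0.8)/(1+0.8) ≈ 0.8889
The standard error of measurement is 5.6000*√(1 − 0.8889) ≈ 5.6000*0.3333 ≈ 1.8667.
2.576 * SEM ≈ 4.8085
99% CI: 12 ± 4.8085 = [7.1915, 16.8085]

[7.19, 16.81]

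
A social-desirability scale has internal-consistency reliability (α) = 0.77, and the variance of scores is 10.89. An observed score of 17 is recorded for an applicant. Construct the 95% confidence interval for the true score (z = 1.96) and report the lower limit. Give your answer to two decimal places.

13.90

σ = 10.89^(1/2) = 3.300
SEM = 3.300 · √(1 − 0.770) = 3.300 · √0.230 ≈ 3.300 · 0.480 ≈ 1.583
Margin = 1.96 · 1.583 ≈ 3.102
Lower bound: 17 − 3.102 = 13.898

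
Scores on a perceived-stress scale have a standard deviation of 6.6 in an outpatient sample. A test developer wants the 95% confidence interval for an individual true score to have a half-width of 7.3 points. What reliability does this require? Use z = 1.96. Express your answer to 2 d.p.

SEM needed = half-width / z = 7.3/1.96 ≈ 3.724
r = 1 − (SEM / SD)² = 1 − (3.724 / 6.6)² ≈ 1 − 0.318 ≈ 0.682

0.68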